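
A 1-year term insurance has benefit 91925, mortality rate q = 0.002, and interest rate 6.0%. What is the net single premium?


NSP = benefit * q * v
v = 1/(1+i) = 0.943396
NSP = 91925 * 0.002 * 0.943396
= 173.4434


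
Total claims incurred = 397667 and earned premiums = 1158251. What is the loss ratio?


Loss ratio = claims / premiums
= 397667 / 1158251
= 0.3433


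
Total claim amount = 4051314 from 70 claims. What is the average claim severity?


severity = total / number
= 4051314 / 70
= 57875.9143


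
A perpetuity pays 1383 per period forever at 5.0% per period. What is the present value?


PV = PMT / i
= 1383 / 0.05
= 27660.0


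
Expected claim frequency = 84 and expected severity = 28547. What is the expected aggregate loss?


E[S] = E[N] * E[X]
= 84 * 28547
= 2.3979e+06


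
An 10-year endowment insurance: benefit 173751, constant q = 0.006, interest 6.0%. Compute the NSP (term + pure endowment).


Term component = 7490.542
Pure endowment = 10_p_x * v^10 * benefit = 0.941594 * 0.558395 * 173751 = 91355.0383
NSP = 98845.5803


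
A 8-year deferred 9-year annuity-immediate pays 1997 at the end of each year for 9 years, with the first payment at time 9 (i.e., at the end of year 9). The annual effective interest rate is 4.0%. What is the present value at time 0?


PV at time 8 of the 9-year annuity-immediate:
a_n = 1997 * (1-(1+0.04)^(-9))/0.04 = 14848.3572
Discount back 8 years to time 0:
PV = 14848.3572 * (1+0.04)^(-8)
= 14848.3572 * 0.73069
= 10849.5492


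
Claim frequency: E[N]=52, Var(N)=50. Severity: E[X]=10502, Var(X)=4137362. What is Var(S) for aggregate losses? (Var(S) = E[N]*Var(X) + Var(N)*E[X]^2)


Var(S) = E[N]*Var(X) + Var(N)*E[X]^2
= 52*4137362 + 50*10502^2
= 215142824 + 5514600200
= 5.7297e+09


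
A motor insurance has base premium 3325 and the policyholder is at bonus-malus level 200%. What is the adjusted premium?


adjusted = base * BM_level / 100
= 3325 * 200 / 100
= 3325 * 2.0
= 6650.0


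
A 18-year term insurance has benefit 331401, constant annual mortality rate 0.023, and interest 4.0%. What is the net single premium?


NSP = benefit * sum_{k=0}^{n-1} k_p_x * q * v^(k+1)
With constant q=0.023, v=0.961538
Sum = 0.246533
NSP = 331401 * 0.246533
= 81701.1847


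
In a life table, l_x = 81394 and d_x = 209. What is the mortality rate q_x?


q_x = d_x / l_x
= 209 / 81394
= 0.0026


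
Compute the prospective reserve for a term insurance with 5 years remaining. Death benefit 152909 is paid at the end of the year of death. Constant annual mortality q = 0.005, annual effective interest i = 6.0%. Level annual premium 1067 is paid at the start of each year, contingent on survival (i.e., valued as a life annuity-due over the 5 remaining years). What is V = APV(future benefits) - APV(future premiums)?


v = 1/(1+i) = 0.943396
APV(future benefits) per unit = sum_{k=0}^{4} k_p_x * q * v^(k+1) = 0.020864
APV(future benefits) = 152909 * 0.020864 = 3190.3569
Life annuity-due factor ä_{x:5} = sum_{k=0}^{4} k_p_x * v^k = 4.423256
APV(future premiums) = 1067 * 4.423256 = 4719.6142
V = 3190.3569 - 4719.6142
= -1529.2573


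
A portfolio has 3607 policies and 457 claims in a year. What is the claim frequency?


frequency = claims / policies
= 457 / 3607
= 0.1267


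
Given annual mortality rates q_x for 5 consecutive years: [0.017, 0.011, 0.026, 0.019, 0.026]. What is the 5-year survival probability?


p_k = 1 - q_k for each year
Survival = product of (1 - q_k)
= 0.983 * 0.989 * 0.974 * 0.981 * 0.974
= 0.9048


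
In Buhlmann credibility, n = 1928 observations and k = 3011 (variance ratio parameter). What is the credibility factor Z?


Z = n / (n + k)
= 1928 / (1928 + 3011)
= 1928 / 4939
= 0.3904


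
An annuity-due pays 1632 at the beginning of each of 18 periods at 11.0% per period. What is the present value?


PV_due = PMT * (1-(1+i)^(-n))/i * (1+i)
PV_immediate = 12569.0382
PV_due = 12569.0382 * 1.11
= 13951.6325


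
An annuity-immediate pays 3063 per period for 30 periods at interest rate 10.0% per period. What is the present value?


PV = PMT * (1 - (1+i)^(-n)) / i
= 3063 * (1 - (1+0.1)^(-30)) / 0.1
= 3063 * (1 - 0.057309) / 0.1
= 3063 * 9.426914
= 28874.639


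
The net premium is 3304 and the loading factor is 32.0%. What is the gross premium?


Gross = net * (1 + loading)
= 3304 * (1 + 0.32)
= 3304 * 1.32
= 4361.28


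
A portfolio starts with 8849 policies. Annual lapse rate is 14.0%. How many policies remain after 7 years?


remaining = initial * (1 - lapse)^years
= 8849 * (1 - 0.14)^7
= 8849 * 0.347928
= 3078.8133


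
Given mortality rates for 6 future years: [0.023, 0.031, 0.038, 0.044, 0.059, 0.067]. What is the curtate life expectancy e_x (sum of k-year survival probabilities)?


e_x = sum_{k=1}^{n} k_p_x
k_p_x values:
  1_p_x = 0.977
  2_p_x = 0.946713
  3_p_x = 0.910738
  4_p_x = 0.870665
  5_p_x = 0.819296
  6_p_x = 0.764403
e_x = 5.2888


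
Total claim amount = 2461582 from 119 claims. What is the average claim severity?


severity = total / number
= 2461582 / 119
= 20685.563


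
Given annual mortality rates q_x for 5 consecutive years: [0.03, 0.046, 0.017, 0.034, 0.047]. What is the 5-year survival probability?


p_k = 1 - q_k for each year
Survival = product of (1 - q_k)
= 0.97 * 0.954 * 0.983 * 0.966 * 0.953
= 0.8374


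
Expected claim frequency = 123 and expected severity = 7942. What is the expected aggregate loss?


E[S] = E[N] * E[X]
= 123 * 7942
= 976866


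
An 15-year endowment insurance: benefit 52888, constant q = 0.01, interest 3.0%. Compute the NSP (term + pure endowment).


Term component = 5922.9439
Pure endowment = 15_p_x * v^15 * benefit = 0.860058 * 0.641862 * 52888 = 29196.2244
NSP = 35119.1683


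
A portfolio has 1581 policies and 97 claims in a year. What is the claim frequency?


frequency = claims / policies
= 97 / 1581
= 0.0614


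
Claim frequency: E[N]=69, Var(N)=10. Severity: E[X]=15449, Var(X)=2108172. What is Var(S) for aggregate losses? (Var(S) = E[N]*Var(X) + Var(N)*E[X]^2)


Var(S) = E[N]*Var(X) + Var(N)*E[X]^2
= 69*2108172 + 10*15449^2
= 145463868 + 2386716010
= 2.5322e+09


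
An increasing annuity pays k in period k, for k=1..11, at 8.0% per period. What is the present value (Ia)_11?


(Ia)_n = sum_{k=1}^{n} k * v^k, v = 1/(1+i)
v = 0.925926
Sum computed term by term:
(Ia)_11 = 37.4046


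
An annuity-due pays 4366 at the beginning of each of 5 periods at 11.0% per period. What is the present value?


PV_due = PMT * (1-(1+i)^(-n))/i * (1+i)
PV_immediate = 16136.2864
PV_due = 16136.2864 * 1.11
= 17911.2779


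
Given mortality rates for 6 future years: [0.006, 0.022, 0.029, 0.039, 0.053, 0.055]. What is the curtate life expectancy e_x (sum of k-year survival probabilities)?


e_x = sum_{k=1}^{n} k_p_x
k_p_x values:
  1_p_x = 0.994
  2_p_x = 0.972132
  3_p_x = 0.94394
  4_p_x = 0.907127
  5_p_x = 0.859049
  6_p_x = 0.811801
e_x = 5.488


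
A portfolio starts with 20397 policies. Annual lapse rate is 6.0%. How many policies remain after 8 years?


remaining = initial * (1 - lapse)^years
= 20397 * (1 - 0.06)^8
= 20397 * 0.609569
= 12433.3776


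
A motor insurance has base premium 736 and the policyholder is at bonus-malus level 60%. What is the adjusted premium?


adjusted = base * BM_level / 100
= 736 * 60 / 100
= 736 * 0.6
= 441.6


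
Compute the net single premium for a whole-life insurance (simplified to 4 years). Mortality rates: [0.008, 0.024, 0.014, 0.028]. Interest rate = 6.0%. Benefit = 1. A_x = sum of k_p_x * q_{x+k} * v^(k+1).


v = 0.943396
Year 0: k_p_x=1.0, q=0.008, term=0.007547
Year 1: k_p_x=0.992, q=0.024, term=0.021189
Year 2: k_p_x=0.968192, q=0.014, term=0.011381
Year 3: k_p_x=0.954637, q=0.028, term=0.021173
A_x = 0.0613


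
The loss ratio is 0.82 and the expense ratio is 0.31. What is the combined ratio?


Combined ratio = loss ratio + expense ratio
= 0.82 + 0.31
= 1.13


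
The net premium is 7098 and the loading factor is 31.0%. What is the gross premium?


Gross = net * (1 + loading)
= 7098 * (1 + 0.31)
= 7098 * 1.31
= 9298.38


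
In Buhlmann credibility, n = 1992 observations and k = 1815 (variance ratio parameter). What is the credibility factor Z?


Z = n / (n + k)
= 1992 / (1992 + 1815)
= 1992 / 3807
= 0.5232


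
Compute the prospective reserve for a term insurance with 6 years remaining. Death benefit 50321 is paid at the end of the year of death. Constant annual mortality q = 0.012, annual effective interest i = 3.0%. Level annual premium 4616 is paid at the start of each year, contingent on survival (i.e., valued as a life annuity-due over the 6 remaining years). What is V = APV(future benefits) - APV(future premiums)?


v = 1/(1+i) = 0.970874
APV(future benefits) per unit = sum_{k=0}^{5} k_p_x * q * v^(k+1) = 0.063153
APV(future benefits) = 50321 * 0.063153 = 3177.9053
Life annuity-due factor ä_{x:6} = sum_{k=0}^{5} k_p_x * v^k = 5.420604
APV(future premiums) = 4616 * 5.420604 = 25021.5069
V = 3177.9053 - 25021.5069
= -21843.6017


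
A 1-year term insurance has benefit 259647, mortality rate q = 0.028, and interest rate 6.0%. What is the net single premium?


NSP = benefit * q * v
v = 1/(1+i) = 0.943396
NSP = 259647 * 0.028 * 0.943396
= 6858.6


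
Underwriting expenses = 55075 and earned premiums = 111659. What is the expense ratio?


Expense ratio = expenses / premiums
= 55075 / 111659
= 0.4932


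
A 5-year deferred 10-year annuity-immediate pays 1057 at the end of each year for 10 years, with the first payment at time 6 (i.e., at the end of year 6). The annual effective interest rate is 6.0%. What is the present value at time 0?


PV at time 5 of the 10-year annuity-immediate:
a_n = 1057 * (1-(1+0.06)^(-10))/0.06 = 7779.612
Discount back 5 years to time 0:
PV = 7779.612 * (1+0.06)^(-5)
= 7779.612 * 0.747258
= 5813.3787


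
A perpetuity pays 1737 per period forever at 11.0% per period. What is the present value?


PV = PMT / i
= 1737 / 0.11
= 15790.9091


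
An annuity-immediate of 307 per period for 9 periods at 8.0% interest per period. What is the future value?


FV = PMT * ((1+i)^n - 1) / i
= 307 * ((1.08)^9 - 1) / 0.08
= 307 * (1.999005 - 1) / 0.08
= 3833.6803


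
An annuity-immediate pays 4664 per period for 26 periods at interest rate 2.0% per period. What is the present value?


PV = PMT * (1 - (1+i)^(-n)) / i
= 4664 * (1 - (1+0.02)^(-26)) / 0.02
= 4664 * (1 - 0.597579) / 0.02
= 4664 * 20.121036
= 93844.5108


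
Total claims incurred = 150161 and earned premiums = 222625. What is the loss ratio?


Loss ratio = claims / premiums
= 150161 / 222625
= 0.6745


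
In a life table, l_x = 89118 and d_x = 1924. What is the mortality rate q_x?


q_x = d_x / l_x
= 1924 / 89118
= 0.0216


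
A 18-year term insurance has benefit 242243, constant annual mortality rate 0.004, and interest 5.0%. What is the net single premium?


NSP = benefit * sum_{k=0}^{n-1} k_p_x * q * v^(k+1)
With constant q=0.004, v=0.952381
Sum = 0.045437
NSP = 242243 * 0.045437
= 11006.8224


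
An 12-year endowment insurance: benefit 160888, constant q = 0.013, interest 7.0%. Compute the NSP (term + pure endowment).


Term component = 15636.4297
Pure endowment = 12_p_x * v^12 * benefit = 0.854685 * 0.444012 * 160888 = 61055.4101
NSP = 76691.8399


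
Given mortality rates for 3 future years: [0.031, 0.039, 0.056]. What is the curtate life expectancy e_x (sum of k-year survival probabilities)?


e_x = sum_{k=1}^{n} k_p_x
k_p_x values:
  1_p_x = 0.969
  2_p_x = 0.931209
  3_p_x = 0.879061
e_x = 2.7793


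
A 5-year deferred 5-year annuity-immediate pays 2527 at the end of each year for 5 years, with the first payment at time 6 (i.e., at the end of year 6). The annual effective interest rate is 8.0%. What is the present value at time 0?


PV at time 5 of the 5-year annuity-immediate:
a_n = 2527 * (1-(1+0.08)^(-5))/0.08 = 10089.5783
Discount back 5 years to time 0:
PV = 10089.5783 * (1+0.08)^(-5)
= 10089.5783 * 0.680583
= 6866.7974


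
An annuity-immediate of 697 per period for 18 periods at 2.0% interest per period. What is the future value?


FV = PMT * ((1+i)^n - 1) / i
= 697 * ((1.02)^18 - 1) / 0.02
= 697 * (1.428246 - 1) / 0.02
= 14924.3817


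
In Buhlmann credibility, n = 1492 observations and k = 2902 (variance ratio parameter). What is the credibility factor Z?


Z = n / (n + k)
= 1492 / (1492 + 2902)
= 1492 / 4394
= 0.3396


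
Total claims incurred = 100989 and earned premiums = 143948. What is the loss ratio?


Loss ratio = claims / premiums
= 100989 / 143948
= 0.7016


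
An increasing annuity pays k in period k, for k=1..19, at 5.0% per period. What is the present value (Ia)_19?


(Ia)_n = sum_{k=1}^{n} k * v^k, v = 1/(1+i)
v = 0.952381
Sum computed term by term:
(Ia)_19 = 103.4128


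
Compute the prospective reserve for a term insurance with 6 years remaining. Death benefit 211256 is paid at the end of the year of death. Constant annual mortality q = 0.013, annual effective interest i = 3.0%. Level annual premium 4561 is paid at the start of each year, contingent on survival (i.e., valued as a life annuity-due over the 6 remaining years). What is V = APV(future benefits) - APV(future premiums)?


v = 1/(1+i) = 0.970874
APV(future benefits) per unit = sum_{k=0}^{5} k_p_x * q * v^(k+1) = 0.068251
APV(future benefits) = 211256 * 0.068251 = 14418.4094
Life annuity-due factor ä_{x:6} = sum_{k=0}^{5} k_p_x * v^k = 5.40757
APV(future premiums) = 4561 * 5.40757 = 24663.9281
V = 14418.4094 - 24663.9281
= -10245.5187


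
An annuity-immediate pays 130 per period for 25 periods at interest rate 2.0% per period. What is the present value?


PV = PMT * (1 - (1+i)^(-n)) / i
= 130 * (1 - (1+0.02)^(-25)) / 0.02
= 130 * (1 - 0.609531) / 0.02
= 130 * 19.523456
= 2538.0493


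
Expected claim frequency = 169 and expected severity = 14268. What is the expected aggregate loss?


E[S] = E[N] * E[X]
= 169 * 14268
= 2.4113e+06


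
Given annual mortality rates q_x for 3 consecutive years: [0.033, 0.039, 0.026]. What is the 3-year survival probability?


p_k = 1 - q_k for each year
Survival = product of (1 - q_k)
= 0.967 * 0.961 * 0.974
= 0.9051


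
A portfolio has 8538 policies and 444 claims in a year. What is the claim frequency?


frequency = claims / policies
= 444 / 8538
= 0.052


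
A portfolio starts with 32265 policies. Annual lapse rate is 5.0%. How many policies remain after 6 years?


remaining = initial * (1 - lapse)^years
= 32265 * (1 - 0.05)^6
= 32265 * 0.735092
= 23717.7399


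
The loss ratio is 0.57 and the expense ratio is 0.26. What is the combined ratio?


Combined ratio = loss ratio + expense ratio
= 0.57 + 0.26
= 0.83


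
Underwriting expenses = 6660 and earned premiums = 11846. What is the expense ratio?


Expense ratio = expenses / premiums
= 6660 / 11846
= 0.5622


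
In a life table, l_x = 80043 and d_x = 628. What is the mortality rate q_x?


q_x = d_x / l_x
= 628 / 80043
= 0.0078


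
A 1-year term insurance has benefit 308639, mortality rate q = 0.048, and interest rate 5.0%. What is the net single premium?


NSP = benefit * q * v
v = 1/(1+i) = 0.952381
NSP = 308639 * 0.048 * 0.952381
= 14109.2114


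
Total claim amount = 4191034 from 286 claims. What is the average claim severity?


severity = total / number
= 4191034 / 286
= 14653.965


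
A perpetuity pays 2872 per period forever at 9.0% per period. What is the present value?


PV = PMT / i
= 2872 / 0.09
= 31911.1111


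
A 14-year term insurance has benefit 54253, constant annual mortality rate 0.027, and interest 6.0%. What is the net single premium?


NSP = benefit * sum_{k=0}^{n-1} k_p_x * q * v^(k+1)
With constant q=0.027, v=0.943396
Sum = 0.216774
NSP = 54253 * 0.216774
= 11760.6201


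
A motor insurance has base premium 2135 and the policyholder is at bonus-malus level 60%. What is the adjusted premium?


adjusted = base * BM_level / 100
= 2135 * 60 / 100
= 2135 * 0.6
= 1281.0


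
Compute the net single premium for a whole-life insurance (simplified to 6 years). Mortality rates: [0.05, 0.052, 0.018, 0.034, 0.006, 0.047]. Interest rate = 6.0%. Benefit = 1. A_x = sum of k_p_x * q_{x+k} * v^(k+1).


v = 0.943396
Year 0: k_p_x=1.0, q=0.05, term=0.04717
Year 1: k_p_x=0.95, q=0.052, term=0.043966
Year 2: k_p_x=0.9006, q=0.018, term=0.013611
Year 3: k_p_x=0.884389, q=0.034, term=0.023818
Year 4: k_p_x=0.85432, q=0.006, term=0.00383
Year 5: k_p_x=0.849194, q=0.047, term=0.028136
A_x = 0.1605


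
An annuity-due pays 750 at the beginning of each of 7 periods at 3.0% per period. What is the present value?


PV_due = PMT * (1-(1+i)^(-n))/i * (1+i)
PV_immediate = 4672.7122
PV_due = 4672.7122 * 1.03
= 4812.8936


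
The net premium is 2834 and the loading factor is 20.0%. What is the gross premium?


Gross = net * (1 + loading)
= 2834 * (1 + 0.2)
= 2834 * 1.2
= 3400.8


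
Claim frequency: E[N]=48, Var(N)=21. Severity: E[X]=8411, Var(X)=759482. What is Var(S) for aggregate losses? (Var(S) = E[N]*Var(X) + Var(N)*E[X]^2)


Var(S) = E[N]*Var(X) + Var(N)*E[X]^2
= 48*759482 + 21*8411^2
= 36455136 + 1485643341
= 1.5221e+09


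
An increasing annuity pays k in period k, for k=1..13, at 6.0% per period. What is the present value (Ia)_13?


(Ia)_n = sum_{k=1}^{n} k * v^k, v = 1/(1+i)
v = 0.943396
Sum computed term by term:
(Ia)_13 = 54.8156


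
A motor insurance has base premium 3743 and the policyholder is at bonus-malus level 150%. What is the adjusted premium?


adjusted = base * BM_level / 100
= 3743 * 150 / 100
= 3743 * 1.5
= 5614.5


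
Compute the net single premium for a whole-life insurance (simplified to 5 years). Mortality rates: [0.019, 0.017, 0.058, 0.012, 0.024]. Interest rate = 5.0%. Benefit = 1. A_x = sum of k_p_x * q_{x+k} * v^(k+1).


v = 0.952381
Year 0: k_p_x=1.0, q=0.019, term=0.018095
Year 1: k_p_x=0.981, q=0.017, term=0.015127
Year 2: k_p_x=0.964323, q=0.058, term=0.048315
Year 3: k_p_x=0.908392, q=0.012, term=0.008968
Year 4: k_p_x=0.897492, q=0.024, term=0.016877
A_x = 0.1074


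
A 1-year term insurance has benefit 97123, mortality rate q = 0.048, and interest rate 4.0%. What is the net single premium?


NSP = benefit * q * v
v = 1/(1+i) = 0.961538
NSP = 97123 * 0.048 * 0.961538
= 4482.6


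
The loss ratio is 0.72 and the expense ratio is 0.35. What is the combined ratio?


Combined ratio = loss ratio + expense ratio
= 0.72 + 0.35
= 1.07


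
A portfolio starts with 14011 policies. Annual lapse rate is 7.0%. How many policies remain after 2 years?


remaining = initial * (1 - lapse)^years
= 14011 * (1 - 0.07)^2
= 14011 * 0.8649
= 12118.1139


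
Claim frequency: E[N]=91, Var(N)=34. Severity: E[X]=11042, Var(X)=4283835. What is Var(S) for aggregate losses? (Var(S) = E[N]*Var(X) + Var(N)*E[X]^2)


Var(S) = E[N]*Var(X) + Var(N)*E[X]^2
= 91*4283835 + 34*11042^2
= 389828985 + 4145475976
= 4.5353e+09


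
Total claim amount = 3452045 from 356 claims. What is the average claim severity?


severity = total / number
= 3452045 / 356
= 9696.7556


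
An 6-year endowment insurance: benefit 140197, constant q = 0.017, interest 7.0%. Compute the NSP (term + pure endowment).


Term component = 10925.0728
Pure endowment = 6_p_x * v^6 * benefit = 0.902238 * 0.666342 * 140197 = 84286.3333
NSP = 95211.4061


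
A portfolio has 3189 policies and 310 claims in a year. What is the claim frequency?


frequency = claims / policies
= 310 / 3189
= 0.0972


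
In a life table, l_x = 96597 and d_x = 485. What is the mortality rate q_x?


q_x = d_x / l_x
= 485 / 96597
= 0.005


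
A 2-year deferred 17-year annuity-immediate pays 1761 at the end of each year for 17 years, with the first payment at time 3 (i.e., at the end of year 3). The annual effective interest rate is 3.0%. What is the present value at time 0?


PV at time 2 of the 17-year annuity-immediate:
a_n = 1761 * (1-(1+0.03)^(-17))/0.03 = 23185.5346
Discount back 2 years to time 0:
PV = 23185.5346 * (1+0.03)^(-2)
= 23185.5346 * 0.942596
= 21854.5901


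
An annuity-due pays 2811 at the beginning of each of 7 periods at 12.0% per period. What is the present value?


PV_due = PMT * (1-(1+i)^(-n))/i * (1+i)
PV_immediate = 12828.7196
PV_due = 12828.7196 * 1.12
= 14368.166


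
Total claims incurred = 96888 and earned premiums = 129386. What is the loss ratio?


Loss ratio = claims / premiums
= 96888 / 129386
= 0.7488


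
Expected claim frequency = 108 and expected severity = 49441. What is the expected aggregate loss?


E[S] = E[N] * E[X]
= 108 * 49441
= 5.3396e+06


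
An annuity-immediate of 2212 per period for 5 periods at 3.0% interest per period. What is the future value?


FV = PMT * ((1+i)^n - 1) / i
= 2212 * ((1.03)^5 - 1) / 0.03
= 2212 * (1.159274 - 1) / 0.03
= 11743.8084


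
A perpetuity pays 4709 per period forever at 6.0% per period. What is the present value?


PV = PMT / i
= 4709 / 0.06
= 78483.3333


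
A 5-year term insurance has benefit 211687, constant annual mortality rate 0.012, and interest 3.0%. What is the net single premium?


NSP = benefit * sum_{k=0}^{n-1} k_p_x * q * v^(k+1)
With constant q=0.012, v=0.970874
Sum = 0.053692
NSP = 211687 * 0.053692
= 11365.8018


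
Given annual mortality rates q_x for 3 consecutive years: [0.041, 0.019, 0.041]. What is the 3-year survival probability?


p_k = 1 - q_k for each year
Survival = product of (1 - q_k)
= 0.959 * 0.981 * 0.959
= 0.9022


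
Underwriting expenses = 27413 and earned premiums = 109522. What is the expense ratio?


Expense ratio = expenses / premiums
= 27413 / 109522
= 0.2503


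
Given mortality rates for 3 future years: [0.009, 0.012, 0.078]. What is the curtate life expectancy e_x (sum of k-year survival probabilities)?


e_x = sum_{k=1}^{n} k_p_x
k_p_x values:
  1_p_x = 0.991
  2_p_x = 0.979108
  3_p_x = 0.902738
e_x = 2.8728


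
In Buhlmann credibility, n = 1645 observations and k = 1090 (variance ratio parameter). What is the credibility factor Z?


Z = n / (n + k)
= 1645 / (1645 + 1090)
= 1645 / 2735
= 0.6015


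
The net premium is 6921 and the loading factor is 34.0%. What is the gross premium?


Gross = net * (1 + loading)
= 6921 * (1 + 0.34)
= 6921 * 1.34
= 9274.14


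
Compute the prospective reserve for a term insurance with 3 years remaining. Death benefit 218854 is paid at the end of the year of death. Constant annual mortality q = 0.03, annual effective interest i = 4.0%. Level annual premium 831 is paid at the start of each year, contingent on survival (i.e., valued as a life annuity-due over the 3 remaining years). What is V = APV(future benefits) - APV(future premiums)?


v = 1/(1+i) = 0.961538
APV(future benefits) per unit = sum_{k=0}^{2} k_p_x * q * v^(k+1) = 0.080844
APV(future benefits) = 218854 * 0.080844 = 17693.129
Life annuity-due factor ä_{x:3} = sum_{k=0}^{2} k_p_x * v^k = 2.802607
APV(future premiums) = 831 * 2.802607 = 2328.9666
V = 17693.129 - 2328.9666
= 15364.1624


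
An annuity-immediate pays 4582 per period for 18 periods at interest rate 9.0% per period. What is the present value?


PV = PMT * (1 - (1+i)^(-n)) / i
= 4582 * (1 - (1+0.09)^(-18)) / 0.09
= 4582 * (1 - 0.211994) / 0.09
= 4582 * 8.755625
= 40118.2743


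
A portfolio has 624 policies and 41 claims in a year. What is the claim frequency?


frequency = claims / policies
= 41 / 624
= 0.0657


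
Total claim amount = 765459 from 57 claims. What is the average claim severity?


severity = total / number
= 765459 / 57
= 13429.1053


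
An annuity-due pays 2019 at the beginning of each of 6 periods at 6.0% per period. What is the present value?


PV_due = PMT * (1-(1+i)^(-n))/i * (1+i)
PV_immediate = 9928.0778
PV_due = 9928.0778 * 1.06
= 10523.7625


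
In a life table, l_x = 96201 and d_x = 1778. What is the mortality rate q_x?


q_x = d_x / l_x
= 1778 / 96201
= 0.0185


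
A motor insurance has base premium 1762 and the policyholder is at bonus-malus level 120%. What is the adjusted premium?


adjusted = base * BM_level / 100
= 1762 * 120 / 100
= 1762 * 1.2
= 2114.4


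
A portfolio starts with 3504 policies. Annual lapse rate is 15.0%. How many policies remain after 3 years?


remaining = initial * (1 - lapse)^years
= 3504 * (1 - 0.15)^3
= 3504 * 0.614125
= 2151.894


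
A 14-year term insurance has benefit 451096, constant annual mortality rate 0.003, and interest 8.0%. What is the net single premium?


NSP = benefit * sum_{k=0}^{n-1} k_p_x * q * v^(k+1)
With constant q=0.003, v=0.925926
Sum = 0.024346
NSP = 451096 * 0.024346
= 10982.2224


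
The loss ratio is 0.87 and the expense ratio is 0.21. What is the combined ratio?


Combined ratio = loss ratio + expense ratio
= 0.87 + 0.21
= 1.08


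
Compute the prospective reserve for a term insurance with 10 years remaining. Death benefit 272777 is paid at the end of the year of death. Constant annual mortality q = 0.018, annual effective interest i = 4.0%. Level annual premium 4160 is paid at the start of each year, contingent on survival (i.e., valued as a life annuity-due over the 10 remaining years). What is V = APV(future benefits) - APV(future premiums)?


v = 1/(1+i) = 0.961538
APV(future benefits) per unit = sum_{k=0}^{9} k_p_x * q * v^(k+1) = 0.135511
APV(future benefits) = 272777 * 0.135511 = 36964.2258
Life annuity-due factor ä_{x:10} = sum_{k=0}^{9} k_p_x * v^k = 7.829512
APV(future premiums) = 4160 * 7.829512 = 32570.7703
V = 36964.2258 - 32570.7703
= 4393.4554


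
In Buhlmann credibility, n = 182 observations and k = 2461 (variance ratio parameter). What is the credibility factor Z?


Z = n / (n + k)
= 182 / (182 + 2461)
= 182 / 2643
= 0.0689


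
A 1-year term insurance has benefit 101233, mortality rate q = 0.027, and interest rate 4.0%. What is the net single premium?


NSP = benefit * q * v
v = 1/(1+i) = 0.961538
NSP = 101233 * 0.027 * 0.961538
= 2628.1644


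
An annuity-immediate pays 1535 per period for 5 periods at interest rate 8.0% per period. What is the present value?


PV = PMT * (1 - (1+i)^(-n)) / i
= 1535 * (1 - (1+0.08)^(-5)) / 0.08
= 1535 * (1 - 0.680583) / 0.08
= 1535 * 3.99271
= 6128.8099


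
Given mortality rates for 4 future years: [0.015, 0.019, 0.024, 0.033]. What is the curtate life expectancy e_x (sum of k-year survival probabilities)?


e_x = sum_{k=1}^{n} k_p_x
k_p_x values:
  1_p_x = 0.985
  2_p_x = 0.966285
  3_p_x = 0.943094
  4_p_x = 0.911972
e_x = 3.8064


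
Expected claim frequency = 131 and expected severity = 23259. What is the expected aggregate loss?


E[S] = E[N] * E[X]
= 131 * 23259
= 3.0469e+06


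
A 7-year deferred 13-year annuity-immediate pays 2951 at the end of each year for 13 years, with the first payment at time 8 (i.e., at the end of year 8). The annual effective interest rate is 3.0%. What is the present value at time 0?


PV at time 7 of the 13-year annuity-immediate:
a_n = 2951 * (1-(1+0.03)^(-13))/0.03 = 31383.7532
Discount back 7 years to time 0:
PV = 31383.7532 * (1+0.03)^(-7)
= 31383.7532 * 0.813092
= 25517.8633


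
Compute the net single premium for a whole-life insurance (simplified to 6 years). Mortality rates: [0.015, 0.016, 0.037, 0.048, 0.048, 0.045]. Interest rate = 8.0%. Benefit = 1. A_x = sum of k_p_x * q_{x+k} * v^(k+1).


v = 0.925926
Year 0: k_p_x=1.0, q=0.015, term=0.013889
Year 1: k_p_x=0.985, q=0.016, term=0.013512
Year 2: k_p_x=0.96924, q=0.037, term=0.028468
Year 3: k_p_x=0.933378, q=0.048, term=0.032931
Year 4: k_p_x=0.888576, q=0.048, term=0.029028
Year 5: k_p_x=0.845924, q=0.045, term=0.023988
A_x = 0.1418


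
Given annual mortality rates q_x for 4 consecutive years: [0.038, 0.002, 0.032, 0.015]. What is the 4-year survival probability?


p_k = 1 - q_k for each year
Survival = product of (1 - q_k)
= 0.962 * 0.998 * 0.968 * 0.985
= 0.9154


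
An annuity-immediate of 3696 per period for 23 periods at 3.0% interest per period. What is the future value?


FV = PMT * ((1+i)^n - 1) / i
= 3696 * ((1.03)^23 - 1) / 0.03
= 3696 * (1.973587 - 1) / 0.03
= 119945.8582


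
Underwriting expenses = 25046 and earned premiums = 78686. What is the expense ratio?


Expense ratio = expenses / premiums
= 25046 / 78686
= 0.3183


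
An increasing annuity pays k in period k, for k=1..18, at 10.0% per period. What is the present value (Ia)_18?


(Ia)_n = sum_{k=1}^{n} k * v^k, v = 1/(1+i)
v = 0.909091
Sum computed term by term:
(Ia)_18 = 57.841


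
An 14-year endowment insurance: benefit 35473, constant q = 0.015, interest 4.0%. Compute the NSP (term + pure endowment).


Term component = 5153.1166
Pure endowment = 14_p_x * v^14 * benefit = 0.809296 * 0.577475 * 35473 = 16578.239
NSP = 21731.3556


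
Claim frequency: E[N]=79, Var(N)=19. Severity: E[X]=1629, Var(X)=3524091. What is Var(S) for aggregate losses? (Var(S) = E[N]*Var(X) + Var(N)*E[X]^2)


Var(S) = E[N]*Var(X) + Var(N)*E[X]^2
= 79*3524091 + 19*1629^2
= 278403189 + 50419179
= 3.2882e+08


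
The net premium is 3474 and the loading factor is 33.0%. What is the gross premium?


Gross = net * (1 + loading)
= 3474 * (1 + 0.33)
= 3474 * 1.33
= 4620.42


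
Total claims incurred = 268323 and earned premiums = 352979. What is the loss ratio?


Loss ratio = claims / premiums
= 268323 / 352979
= 0.7602


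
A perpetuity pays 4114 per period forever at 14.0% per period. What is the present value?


PV = PMT / i
= 4114 / 0.14
= 29385.7143


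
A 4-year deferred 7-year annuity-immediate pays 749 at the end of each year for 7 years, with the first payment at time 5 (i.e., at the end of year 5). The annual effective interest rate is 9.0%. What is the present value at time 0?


PV at time 4 of the 7-year annuity-immediate:
a_n = 749 * (1-(1+0.09)^(-7))/0.09 = 3769.6817
Discount back 4 years to time 0:
PV = 3769.6817 * (1+0.09)^(-4)
= 3769.6817 * 0.708425
= 2670.5375


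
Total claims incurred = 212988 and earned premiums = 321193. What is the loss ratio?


Loss ratio = claims / premiums
= 212988 / 321193
= 0.6631


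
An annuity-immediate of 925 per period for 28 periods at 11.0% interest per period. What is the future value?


FV = PMT * ((1+i)^n - 1) / i
= 925 * ((1.11)^28 - 1) / 0.11
= 925 * (18.579901 - 1) / 0.11
= 147830.9894


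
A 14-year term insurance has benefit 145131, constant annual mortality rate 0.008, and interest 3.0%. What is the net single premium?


NSP = benefit * sum_{k=0}^{n-1} k_p_x * q * v^(k+1)
With constant q=0.008, v=0.970874
Sum = 0.086147
NSP = 145131 * 0.086147
= 12502.5798


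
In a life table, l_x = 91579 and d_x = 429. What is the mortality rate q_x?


q_x = d_x / l_x
= 429 / 91579
= 0.0047


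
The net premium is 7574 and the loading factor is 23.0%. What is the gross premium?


Gross = net * (1 + loading)
= 7574 * (1 + 0.23)
= 7574 * 1.23
= 9316.02


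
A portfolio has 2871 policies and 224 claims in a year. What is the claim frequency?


frequency = claims / policies
= 224 / 2871
= 0.078


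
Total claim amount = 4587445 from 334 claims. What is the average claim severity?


severity = total / number
= 4587445 / 334
= 13734.8653


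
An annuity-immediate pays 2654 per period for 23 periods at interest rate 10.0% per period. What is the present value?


PV = PMT * (1 - (1+i)^(-n)) / i
= 2654 * (1 - (1+0.1)^(-23)) / 0.1
= 2654 * (1 - 0.111678) / 0.1
= 2654 * 8.883218
= 23576.0617


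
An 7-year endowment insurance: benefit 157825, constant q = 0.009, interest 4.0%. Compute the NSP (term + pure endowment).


Term component = 8310.4604
Pure endowment = 7_p_x * v^7 * benefit = 0.938676 * 0.759918 * 157825 = 112579.1601
NSP = 120889.6205


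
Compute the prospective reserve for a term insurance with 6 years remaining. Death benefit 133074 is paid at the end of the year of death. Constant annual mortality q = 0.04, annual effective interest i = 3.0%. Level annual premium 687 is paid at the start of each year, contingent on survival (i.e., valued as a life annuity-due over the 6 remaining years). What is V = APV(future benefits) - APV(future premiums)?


v = 1/(1+i) = 0.970874
APV(future benefits) per unit = sum_{k=0}^{5} k_p_x * q * v^(k+1) = 0.19683
APV(future benefits) = 133074 * 0.19683 = 26192.9687
Life annuity-due factor ä_{x:6} = sum_{k=0}^{5} k_p_x * v^k = 5.068375
APV(future premiums) = 687 * 5.068375 = 3481.9737
V = 26192.9687 - 3481.9737
= 22710.995


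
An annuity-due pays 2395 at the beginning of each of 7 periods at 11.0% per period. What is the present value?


PV_due = PMT * (1-(1+i)^(-n))/i * (1+i)
PV_immediate = 11285.7101
PV_due = 11285.7101 * 1.11
= 12527.1382


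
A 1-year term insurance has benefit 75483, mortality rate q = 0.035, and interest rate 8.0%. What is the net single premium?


NSP = benefit * q * v
v = 1/(1+i) = 0.925926
NSP = 75483 * 0.035 * 0.925926
= 2446.2083


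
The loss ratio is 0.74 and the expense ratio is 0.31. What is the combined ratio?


Combined ratio = loss ratio + expense ratio
= 0.74 + 0.31
= 1.05


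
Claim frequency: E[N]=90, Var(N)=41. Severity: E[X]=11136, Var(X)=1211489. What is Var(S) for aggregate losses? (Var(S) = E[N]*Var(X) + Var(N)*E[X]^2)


Var(S) = E[N]*Var(X) + Var(N)*E[X]^2
= 90*1211489 + 41*11136^2
= 109034010 + 5084430336
= 5.1935e+09


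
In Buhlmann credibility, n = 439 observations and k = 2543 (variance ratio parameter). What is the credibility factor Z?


Z = n / (n + k)
= 439 / (439 + 2543)
= 439 / 2982
= 0.1472


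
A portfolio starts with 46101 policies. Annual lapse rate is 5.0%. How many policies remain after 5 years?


remaining = initial * (1 - lapse)^years
= 46101 * (1 - 0.05)^5
= 46101 * 0.773781
= 35672.075


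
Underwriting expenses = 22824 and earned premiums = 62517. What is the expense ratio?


Expense ratio = expenses / premiums
= 22824 / 62517
= 0.3651


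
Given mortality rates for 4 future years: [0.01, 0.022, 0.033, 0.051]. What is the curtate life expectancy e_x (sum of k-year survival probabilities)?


e_x = sum_{k=1}^{n} k_p_x
k_p_x values:
  1_p_x = 0.99
  2_p_x = 0.96822
  3_p_x = 0.936269
  4_p_x = 0.888519
e_x = 3.783


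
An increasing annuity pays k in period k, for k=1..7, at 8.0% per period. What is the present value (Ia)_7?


(Ia)_n = sum_{k=1}^{n} k * v^k, v = 1/(1+i)
v = 0.925926
Sum computed term by term:
(Ia)_7 = 19.2306


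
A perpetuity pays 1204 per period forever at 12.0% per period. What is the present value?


PV = PMT / i
= 1204 / 0.12
= 10033.3333


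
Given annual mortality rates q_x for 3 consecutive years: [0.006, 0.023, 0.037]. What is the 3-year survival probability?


p_k = 1 - q_k for each year
Survival = product of (1 - q_k)
= 0.994 * 0.977 * 0.963
= 0.9352


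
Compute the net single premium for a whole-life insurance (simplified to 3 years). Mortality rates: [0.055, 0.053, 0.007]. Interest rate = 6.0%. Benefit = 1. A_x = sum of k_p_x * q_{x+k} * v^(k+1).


v = 0.943396
Year 0: k_p_x=1.0, q=0.055, term=0.051887
Year 1: k_p_x=0.945, q=0.053, term=0.044575
Year 2: k_p_x=0.894915, q=0.007, term=0.00526
A_x = 0.1017


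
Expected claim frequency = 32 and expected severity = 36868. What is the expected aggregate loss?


E[S] = E[N] * E[X]
= 32 * 36868
= 1.1798e+06


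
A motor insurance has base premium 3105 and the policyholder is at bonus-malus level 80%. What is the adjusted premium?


adjusted = base * BM_level / 100
= 3105 * 80 / 100
= 3105 * 0.8
= 2484.0


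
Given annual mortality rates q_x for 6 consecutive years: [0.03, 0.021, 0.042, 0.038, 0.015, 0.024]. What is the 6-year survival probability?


p_k = 1 - q_k for each year
Survival = product of (1 - q_k)
= 0.97 * 0.979 * 0.958 * 0.962 * 0.985 * 0.976
= 0.8414


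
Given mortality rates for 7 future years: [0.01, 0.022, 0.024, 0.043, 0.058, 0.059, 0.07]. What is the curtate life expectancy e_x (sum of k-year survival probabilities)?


e_x = sum_{k=1}^{n} k_p_x
k_p_x values:
  1_p_x = 0.99
  2_p_x = 0.96822
  3_p_x = 0.944983
  4_p_x = 0.904348
  5_p_x = 0.851896
  6_p_x = 0.801634
  7_p_x = 0.74552
e_x = 6.2066


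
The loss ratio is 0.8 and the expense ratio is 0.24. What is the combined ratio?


Combined ratio = loss ratio + expense ratio
= 0.8 + 0.24
= 1.04


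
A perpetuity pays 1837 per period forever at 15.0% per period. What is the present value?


PV = PMT / i
= 1837 / 0.15
= 12246.6667


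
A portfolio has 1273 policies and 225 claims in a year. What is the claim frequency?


frequency = claims / policies
= 225 / 1273
= 0.1767


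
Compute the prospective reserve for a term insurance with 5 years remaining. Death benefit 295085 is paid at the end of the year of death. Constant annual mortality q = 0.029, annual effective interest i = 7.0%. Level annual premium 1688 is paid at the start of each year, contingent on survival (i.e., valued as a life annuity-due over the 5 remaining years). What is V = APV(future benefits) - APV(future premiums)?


v = 1/(1+i) = 0.934579
APV(future benefits) per unit = sum_{k=0}^{4} k_p_x * q * v^(k+1) = 0.112652
APV(future benefits) = 295085 * 0.112652 = 33242.0335
Life annuity-due factor ä_{x:5} = sum_{k=0}^{4} k_p_x * v^k = 4.156485
APV(future premiums) = 1688 * 4.156485 = 7016.1469
V = 33242.0335 - 7016.1469
= 26225.8866


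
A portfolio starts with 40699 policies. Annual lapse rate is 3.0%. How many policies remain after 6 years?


remaining = initial * (1 - lapse)^years
= 40699 * (1 - 0.03)^6
= 40699 * 0.832972
= 33901.1276


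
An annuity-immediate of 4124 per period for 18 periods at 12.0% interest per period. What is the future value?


FV = PMT * ((1+i)^n - 1) / i
= 4124 * ((1.12)^18 - 1) / 0.12
= 4124 * (7.689966 - 1) / 0.12
= 229911.8245


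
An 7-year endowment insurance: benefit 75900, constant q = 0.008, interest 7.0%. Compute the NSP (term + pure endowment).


Term component = 3201.7994
Pure endowment = 7_p_x * v^7 * benefit = 0.945326 * 0.62275 * 75900 = 44682.4561
NSP = 47884.2555


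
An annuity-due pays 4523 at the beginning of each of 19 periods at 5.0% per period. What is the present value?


PV_due = PMT * (1-(1+i)^(-n))/i * (1+i)
PV_immediate = 54661.9062
PV_due = 54661.9062 * 1.05
= 57395.0016


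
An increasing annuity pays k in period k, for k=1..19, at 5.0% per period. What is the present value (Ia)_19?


(Ia)_n = sum_{k=1}^{n} k * v^k, v = 1/(1+i)
v = 0.952381
Sum computed term by term:
(Ia)_19 = 103.4128


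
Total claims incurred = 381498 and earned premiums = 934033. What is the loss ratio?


Loss ratio = claims / premiums
= 381498 / 934033
= 0.4084


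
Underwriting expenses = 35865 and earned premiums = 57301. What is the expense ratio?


Expense ratio = expenses / premiums
= 35865 / 57301
= 0.6259


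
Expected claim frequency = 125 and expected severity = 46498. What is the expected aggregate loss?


E[S] = E[N] * E[X]
= 125 * 46498
= 5.8122e+06


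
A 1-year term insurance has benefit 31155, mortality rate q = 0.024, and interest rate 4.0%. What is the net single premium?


NSP = benefit * q * v
v = 1/(1+i) = 0.961538
NSP = 31155 * 0.024 * 0.961538
= 718.9615


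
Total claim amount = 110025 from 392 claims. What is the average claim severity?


severity = total / number
= 110025 / 392
= 280.676


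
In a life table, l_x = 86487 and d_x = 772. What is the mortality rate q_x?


q_x = d_x / l_x
= 772 / 86487
= 0.0089


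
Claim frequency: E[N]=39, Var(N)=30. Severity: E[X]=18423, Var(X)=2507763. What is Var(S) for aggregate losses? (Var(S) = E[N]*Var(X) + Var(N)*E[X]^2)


Var(S) = E[N]*Var(X) + Var(N)*E[X]^2
= 39*2507763 + 30*18423^2
= 97802757 + 10182207870
= 1.0280e+10
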